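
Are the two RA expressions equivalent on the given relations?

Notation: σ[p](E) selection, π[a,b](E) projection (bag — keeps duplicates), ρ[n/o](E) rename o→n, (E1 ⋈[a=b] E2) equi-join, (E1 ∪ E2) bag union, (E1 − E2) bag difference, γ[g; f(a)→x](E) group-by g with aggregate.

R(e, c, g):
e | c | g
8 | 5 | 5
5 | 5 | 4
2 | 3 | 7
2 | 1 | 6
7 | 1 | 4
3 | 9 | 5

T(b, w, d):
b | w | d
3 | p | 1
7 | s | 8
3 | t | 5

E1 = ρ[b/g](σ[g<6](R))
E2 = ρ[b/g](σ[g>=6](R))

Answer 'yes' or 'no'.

E1 stepwise |·|:
  R → 6
  σ[g<6](R) → 4
  ρ[b/g](σ[g<6](R)) → 4
E2 stepwise |·|:
  R → 6
  σ[g>=6](R) → 2
  ρ[b/g](σ[g>=6](R)) → 2

E1 result:
e | c | b
3 | 9 | 5
5 | 5 | 4
7 | 1 | 4
8 | 5 | 5
E2 result:
e | c | b
2 | 1 | 6
2 | 3 | 7
Witness: (5, 5, 4) appears 1× in E1 but 0× in E2.

no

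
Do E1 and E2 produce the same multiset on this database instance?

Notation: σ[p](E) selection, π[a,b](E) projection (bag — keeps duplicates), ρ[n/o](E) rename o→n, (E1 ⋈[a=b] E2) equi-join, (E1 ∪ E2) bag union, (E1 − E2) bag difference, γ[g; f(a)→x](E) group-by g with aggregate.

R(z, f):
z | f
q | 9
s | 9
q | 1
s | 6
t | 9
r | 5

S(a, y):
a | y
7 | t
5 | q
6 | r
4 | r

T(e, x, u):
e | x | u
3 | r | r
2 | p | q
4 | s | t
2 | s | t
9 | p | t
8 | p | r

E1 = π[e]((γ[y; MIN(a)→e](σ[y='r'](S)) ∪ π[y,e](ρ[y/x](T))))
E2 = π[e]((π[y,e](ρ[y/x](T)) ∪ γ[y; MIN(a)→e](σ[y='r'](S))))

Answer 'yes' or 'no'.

E1 per-node cardinality:
  S → 4
  σ[y='r'](S) → 2
  γ[y; MIN(a)→e](σ[y='r'](S)) → 1
  T → 6
  ρ[y/x](T) → 6
  π[y,e](ρ[y/x](T)) → 6
  (γ[y; MIN(a)→e](σ[y='r'](S)) ∪ π[y,e](ρ[y/x](T))) → 7
  π[e]((γ[y; MIN(a)→e](σ[y='r'](S)) ∪ π[y,e](ρ[y/x](T)))) → 7
E2 per-node cardinality:
  T → 6
  ρ[y/x](T) → 6
  π[y,e](ρ[y/x](T)) → 6
  S → 4
  σ[y='r'](S) → 2
  γ[y; MIN(a)→e](σ[y='r'](S)) → 1
  (π[y,e](ρ[y/x](T)) ∪ γ[y; MIN(a)→e](σ[y='r'](S))) → 7
  π[e]((π[y,e](ρ[y/x](T)) ∪ γ[y; MIN(a)→e](σ[y='r'](S)))) → 7

E1 and E2 produce the same multiset:
e
2
2
3
4
4
8
9

yes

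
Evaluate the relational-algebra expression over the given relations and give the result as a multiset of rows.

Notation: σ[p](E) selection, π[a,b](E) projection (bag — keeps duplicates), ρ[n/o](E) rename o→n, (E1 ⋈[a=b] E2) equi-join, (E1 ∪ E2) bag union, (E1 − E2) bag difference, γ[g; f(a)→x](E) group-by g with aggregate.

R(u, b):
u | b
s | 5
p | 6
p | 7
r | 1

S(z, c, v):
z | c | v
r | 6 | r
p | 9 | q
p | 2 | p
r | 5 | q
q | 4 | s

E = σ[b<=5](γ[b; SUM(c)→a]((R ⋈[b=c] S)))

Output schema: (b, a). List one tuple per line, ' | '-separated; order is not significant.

Subexpression sizes:
  R → 4
  S → 5
  (R ⋈[b=c] S) → 2
  γ[b; SUM(c)→a]((R ⋈[b=c] S)) → 2
  σ[b<=5](γ[b; SUM(c)→a]((R ⋈[b=c] S))) → 1

== RESULT ==
b | a
5 | 5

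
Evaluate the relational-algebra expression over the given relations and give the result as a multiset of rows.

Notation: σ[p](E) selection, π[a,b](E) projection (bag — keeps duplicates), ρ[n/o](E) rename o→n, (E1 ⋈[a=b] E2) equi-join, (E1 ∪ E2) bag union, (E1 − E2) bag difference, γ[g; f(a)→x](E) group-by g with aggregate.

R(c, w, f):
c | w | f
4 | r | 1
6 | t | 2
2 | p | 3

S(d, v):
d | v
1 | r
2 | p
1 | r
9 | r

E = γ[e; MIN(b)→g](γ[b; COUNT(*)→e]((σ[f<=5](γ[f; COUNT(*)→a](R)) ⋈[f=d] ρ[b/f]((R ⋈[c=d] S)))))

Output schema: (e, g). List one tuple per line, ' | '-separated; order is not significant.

Row counts bottom-up:
  R → 3
  γ[f; COUNT(*)→a](R) → 3
  σ[f<=5](γ[f; COUNT(*)→a](R)) → 3
  R → 3
  S → 4
  (R ⋈[c=d] S) → 1
  ρ[b/f]((R ⋈[c=d] S)) → 1
  (σ[f<=5](γ[f; COUNT(*)→a](R)) ⋈[f=d] ρ[b/f]((R ⋈[c=d] S))) → 1
  γ[b; COUNT(*)→e]((σ[f<=5](γ[f; COUNT(*)→a](R)) ⋈[f=d] ρ[b/f]((R ⋈[c=d] S)))) → 1
  γ[e; MIN(b)→g](γ[b; COUNT(*)→e]((σ[f<=5](γ[f; COUNT(*)→a](R)) ⋈[f=d] ρ[b/f]((R ⋈[c=d] S))))) → 1

== RESULT ==
e | g
1 | 3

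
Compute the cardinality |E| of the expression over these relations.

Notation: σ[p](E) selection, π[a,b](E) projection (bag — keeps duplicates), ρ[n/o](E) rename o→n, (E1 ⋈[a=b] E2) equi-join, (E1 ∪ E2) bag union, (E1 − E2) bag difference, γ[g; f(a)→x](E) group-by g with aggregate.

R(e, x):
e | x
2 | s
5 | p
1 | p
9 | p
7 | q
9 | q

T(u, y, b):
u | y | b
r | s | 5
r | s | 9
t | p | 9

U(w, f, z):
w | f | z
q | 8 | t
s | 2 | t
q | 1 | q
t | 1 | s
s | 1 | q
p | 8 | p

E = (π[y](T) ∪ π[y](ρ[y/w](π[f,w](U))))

Row counts bottom-up:
  T → 3
  π[y](T) → 3
  U → 6
  π[f,w](U) → 6
  ρ[y/w](π[f,w](U)) → 6
  π[y](ρ[y/w](π[f,w](U))) → 6
  (π[y](T) ∪ π[y](ρ[y/w](π[f,w](U)))) → 9

|E| = 9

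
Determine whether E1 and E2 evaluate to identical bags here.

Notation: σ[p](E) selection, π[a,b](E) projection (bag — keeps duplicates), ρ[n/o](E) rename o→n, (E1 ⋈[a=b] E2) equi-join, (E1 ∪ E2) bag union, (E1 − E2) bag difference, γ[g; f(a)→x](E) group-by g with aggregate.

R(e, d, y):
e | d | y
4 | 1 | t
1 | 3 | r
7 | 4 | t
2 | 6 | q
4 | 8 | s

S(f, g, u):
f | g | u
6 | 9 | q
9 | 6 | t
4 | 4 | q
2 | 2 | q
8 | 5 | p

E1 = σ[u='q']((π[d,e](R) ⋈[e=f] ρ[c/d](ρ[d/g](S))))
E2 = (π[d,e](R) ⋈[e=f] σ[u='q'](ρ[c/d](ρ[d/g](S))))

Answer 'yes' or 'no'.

E1 subexpression sizes:
  R → 5
  π[d,e](R) → 5
  S → 5
  ρ[d/g](S) → 5
  ρ[c/d](ρ[d/g](S)) → 5
  (π[d,e](R) ⋈[e=f] ρ[c/d](ρ[d/g](S))) → 3
  σ[u='q']((π[d,e](R) ⋈[e=f] ρ[c/d](ρ[d/g](S)))) → 3
E2 subexpression sizes:
  R → 5
  π[d,e](R) → 5
  S → 5
  ρ[d/g](S) → 5
  ρ[c/d](ρ[d/g](S)) → 5
  σ[u='q'](ρ[c/d](ρ[d/g](S))) → 3
  (π[d,e](R) ⋈[e=f] σ[u='q'](ρ[c/d](ρ[d/g](S)))) → 3

E1 and E2 produce the same multiset:
d | e | f | c | u
1 | 4 | 4 | 4 | q
6 | 2 | 2 | 2 | q
8 | 4 | 4 | 4 | q

yes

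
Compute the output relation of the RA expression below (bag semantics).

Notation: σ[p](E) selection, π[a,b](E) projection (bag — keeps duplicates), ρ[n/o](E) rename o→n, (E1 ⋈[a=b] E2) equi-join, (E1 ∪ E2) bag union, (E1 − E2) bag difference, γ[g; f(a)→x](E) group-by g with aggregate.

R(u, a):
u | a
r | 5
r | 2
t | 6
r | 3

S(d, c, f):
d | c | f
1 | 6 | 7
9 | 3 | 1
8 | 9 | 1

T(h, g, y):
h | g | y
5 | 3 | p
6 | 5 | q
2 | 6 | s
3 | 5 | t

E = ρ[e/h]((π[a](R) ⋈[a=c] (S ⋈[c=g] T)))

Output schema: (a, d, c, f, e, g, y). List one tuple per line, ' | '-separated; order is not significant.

Per-node cardinality:
  R → 4
  π[a](R) → 4
  S → 3
  T → 4
  (S ⋈[c=g] T) → 2
  (π[a](R) ⋈[a=c] (S ⋈[c=g] T)) → 2
  ρ[e/h]((π[a](R) ⋈[a=c] (S ⋈[c=g] T))) → 2

== RESULT ==
a | d | c | f | e | g | y
3 | 9 | 3 | 1 | 5 | 3 | p
6 | 1 | 6 | 7 | 2 | 6 | s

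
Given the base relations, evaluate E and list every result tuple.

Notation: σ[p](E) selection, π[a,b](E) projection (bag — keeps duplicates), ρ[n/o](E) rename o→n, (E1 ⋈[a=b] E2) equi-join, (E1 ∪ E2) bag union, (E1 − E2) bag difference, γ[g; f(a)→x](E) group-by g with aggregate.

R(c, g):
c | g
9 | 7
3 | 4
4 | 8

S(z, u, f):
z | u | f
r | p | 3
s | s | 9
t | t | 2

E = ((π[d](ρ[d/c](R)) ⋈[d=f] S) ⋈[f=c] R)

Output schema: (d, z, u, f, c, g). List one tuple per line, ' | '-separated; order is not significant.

Row counts bottom-up:
  R → 3
  ρ[d/c](R) → 3
  π[d](ρ[d/c](R)) → 3
  S → 3
  (π[d](ρ[d/c](R)) ⋈[d=f] S) → 2
  R → 3
  ((π[d](ρ[d/c](R)) ⋈[d=f] S) ⋈[f=c] R) → 2

== RESULT ==
d | z | u | f | c | g
3 | r | p | 3 | 3 | 4
9 | s | s | 9 | 9 | 7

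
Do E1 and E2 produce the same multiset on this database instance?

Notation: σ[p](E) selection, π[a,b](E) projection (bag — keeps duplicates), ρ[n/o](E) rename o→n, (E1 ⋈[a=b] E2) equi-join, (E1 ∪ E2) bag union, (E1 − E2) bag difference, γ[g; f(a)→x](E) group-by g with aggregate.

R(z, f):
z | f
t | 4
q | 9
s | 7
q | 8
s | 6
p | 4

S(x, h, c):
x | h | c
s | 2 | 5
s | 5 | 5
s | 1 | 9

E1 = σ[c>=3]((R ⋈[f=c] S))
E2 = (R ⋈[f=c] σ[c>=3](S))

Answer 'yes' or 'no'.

E1 subexpression sizes:
  R → 6
  S → 3
  (R ⋈[f=c] S) → 1
  σ[c>=3]((R ⋈[f=c] S)) → 1
E2 subexpression sizes:
  R → 6
  S → 3
  σ[c>=3](S) → 3
  (R ⋈[f=c] σ[c>=3](S)) → 1

E1 and E2 produce the same multiset:
z | f | x | h | c
q | 9 | s | 1 | 9

yes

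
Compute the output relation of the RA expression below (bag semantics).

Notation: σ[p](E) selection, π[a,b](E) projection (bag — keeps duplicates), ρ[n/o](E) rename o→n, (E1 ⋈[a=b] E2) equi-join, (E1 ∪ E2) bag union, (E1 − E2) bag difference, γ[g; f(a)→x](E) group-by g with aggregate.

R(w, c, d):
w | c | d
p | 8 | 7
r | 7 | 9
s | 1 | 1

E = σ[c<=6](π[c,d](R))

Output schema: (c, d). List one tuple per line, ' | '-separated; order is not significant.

Stepwise |·|:
  R → 3
  π[c,d](R) → 3
  σ[c<=6](π[c,d](R)) → 1

== RESULT ==
c | d
1 | 1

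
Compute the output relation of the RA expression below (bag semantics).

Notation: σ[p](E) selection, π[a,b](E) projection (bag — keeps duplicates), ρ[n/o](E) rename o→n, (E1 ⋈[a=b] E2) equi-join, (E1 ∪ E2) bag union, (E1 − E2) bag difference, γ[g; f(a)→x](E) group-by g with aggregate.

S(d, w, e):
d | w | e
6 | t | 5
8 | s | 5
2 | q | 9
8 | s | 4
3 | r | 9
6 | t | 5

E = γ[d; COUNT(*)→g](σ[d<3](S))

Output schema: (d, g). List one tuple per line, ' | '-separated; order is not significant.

Per-node cardinality:
  S → 6
  σ[d<3](S) → 1
  γ[d; COUNT(*)→g](σ[d<3](S)) → 1

== RESULT ==
d | g
2 | 1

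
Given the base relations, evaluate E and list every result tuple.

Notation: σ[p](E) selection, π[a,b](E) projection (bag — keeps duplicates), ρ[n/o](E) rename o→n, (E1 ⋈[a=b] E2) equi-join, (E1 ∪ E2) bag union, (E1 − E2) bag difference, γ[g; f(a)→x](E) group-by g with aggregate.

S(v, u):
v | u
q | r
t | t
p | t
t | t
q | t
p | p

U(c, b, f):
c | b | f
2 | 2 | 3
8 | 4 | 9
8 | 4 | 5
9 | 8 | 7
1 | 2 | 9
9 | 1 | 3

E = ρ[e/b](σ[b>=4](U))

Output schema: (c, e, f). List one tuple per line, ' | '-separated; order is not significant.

Stepwise |·|:
  U → 6
  σ[b>=4](U) → 3
  ρ[e/b](σ[b>=4](U)) → 3

== RESULT ==
c | e | f
8 | 4 | 5
8 | 4 | 9
9 | 8 | 7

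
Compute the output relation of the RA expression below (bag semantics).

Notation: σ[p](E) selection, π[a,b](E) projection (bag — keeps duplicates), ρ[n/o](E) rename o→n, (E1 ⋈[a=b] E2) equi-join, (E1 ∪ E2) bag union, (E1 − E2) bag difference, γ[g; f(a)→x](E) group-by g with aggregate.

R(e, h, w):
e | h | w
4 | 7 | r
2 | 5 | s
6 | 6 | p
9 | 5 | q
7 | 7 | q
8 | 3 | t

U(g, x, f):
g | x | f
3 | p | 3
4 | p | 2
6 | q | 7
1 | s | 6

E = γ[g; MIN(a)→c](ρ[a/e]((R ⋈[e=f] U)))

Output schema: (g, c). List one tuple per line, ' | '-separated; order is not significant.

Stepwise |·|:
  R → 6
  U → 4
  (R ⋈[e=f] U) → 3
  ρ[a/e]((R ⋈[e=f] U)) → 3
  γ[g; MIN(a)→c](ρ[a/e]((R ⋈[e=f] U))) → 3

== RESULT ==
g | c
1 | 6
4 | 2
6 | 7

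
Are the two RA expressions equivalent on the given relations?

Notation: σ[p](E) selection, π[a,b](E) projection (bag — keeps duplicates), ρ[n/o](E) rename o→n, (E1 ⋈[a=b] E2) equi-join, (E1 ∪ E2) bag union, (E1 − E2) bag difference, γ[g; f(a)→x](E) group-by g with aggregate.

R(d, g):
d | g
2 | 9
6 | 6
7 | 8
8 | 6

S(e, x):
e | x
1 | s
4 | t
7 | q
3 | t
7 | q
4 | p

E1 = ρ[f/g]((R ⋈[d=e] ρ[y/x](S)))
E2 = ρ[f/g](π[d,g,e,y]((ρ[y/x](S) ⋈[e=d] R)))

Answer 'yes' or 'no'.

E1 stepwise |·|:
  R → 4
  S → 6
  ρ[y/x](S) → 6
  (R ⋈[d=e] ρ[y/x](S)) → 2
  ρ[f/g]((R ⋈[d=e] ρ[y/x](S))) → 2
E2 stepwise |·|:
  S → 6
  ρ[y/x](S) → 6
  R → 4
  (ρ[y/x](S) ⋈[e=d] R) → 2
  π[d,g,e,y]((ρ[y/x](S) ⋈[e=d] R)) → 2
  ρ[f/g](π[d,g,e,y]((ρ[y/x](S) ⋈[e=d] R))) → 2

E1 and E2 produce the same multiset:
d | f | e | y
7 | 8 | 7 | q
7 | 8 | 7 | q

yes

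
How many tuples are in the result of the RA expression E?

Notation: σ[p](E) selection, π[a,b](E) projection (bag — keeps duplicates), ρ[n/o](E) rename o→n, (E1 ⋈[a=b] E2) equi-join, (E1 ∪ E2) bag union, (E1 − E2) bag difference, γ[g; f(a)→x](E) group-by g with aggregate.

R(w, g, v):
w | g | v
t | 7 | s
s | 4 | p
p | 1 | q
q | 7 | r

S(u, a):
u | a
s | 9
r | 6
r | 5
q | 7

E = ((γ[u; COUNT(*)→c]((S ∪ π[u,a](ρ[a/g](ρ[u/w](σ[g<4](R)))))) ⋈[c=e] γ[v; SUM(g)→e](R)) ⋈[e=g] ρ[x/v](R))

Per-node cardinality:
  S → 4
  R → 4
  σ[g<4](R) → 1
  ρ[u/w](σ[g<4](R)) → 1
  ρ[a/g](ρ[u/w](σ[g<4](R))) → 1
  π[u,a](ρ[a/g](ρ[u/w](σ[g<4](R)))) → 1
  (S ∪ π[u,a](ρ[a/g](ρ[u/w](σ[g<4](R))))) → 5
  γ[u; COUNT(*)→c]((S ∪ π[u,a](ρ[a/g](ρ[u/w](σ[g<4](R)))))) → 4
  R → 4
  γ[v; SUM(g)→e](R) → 4
  (γ[u; COUNT(*)→c]((S ∪ π[u,a](ρ[a/g](ρ[u/w](σ[g<4](R)))))) ⋈[c=e] γ[v; SUM(g)→e](R)) → 3
  R → 4
  ρ[x/v](R) → 4
  ((γ[u; COUNT(*)→c]((S ∪ π[u,a](ρ[a/g](ρ[u/w](σ[g<4](R)))))) ⋈[c=e] γ[v; SUM(g)→e](R)) ⋈[e=g] ρ[x/v](R)) → 3

|E| = 3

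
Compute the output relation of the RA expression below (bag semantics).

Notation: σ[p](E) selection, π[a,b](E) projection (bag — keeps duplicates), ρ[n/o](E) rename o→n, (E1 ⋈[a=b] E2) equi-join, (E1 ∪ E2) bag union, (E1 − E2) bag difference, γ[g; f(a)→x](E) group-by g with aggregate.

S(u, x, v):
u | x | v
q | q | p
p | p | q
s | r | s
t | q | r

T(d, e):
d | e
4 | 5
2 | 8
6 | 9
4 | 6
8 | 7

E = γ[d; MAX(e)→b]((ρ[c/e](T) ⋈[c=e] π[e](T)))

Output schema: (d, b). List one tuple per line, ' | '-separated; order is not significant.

Per-node cardinality:
  T → 5
  ρ[c/e](T) → 5
  T → 5
  π[e](T) → 5
  (ρ[c/e](T) ⋈[c=e] π[e](T)) → 5
  γ[d; MAX(e)→b]((ρ[c/e](T) ⋈[c=e] π[e](T))) → 4

== RESULT ==
d | b
2 | 8
4 | 6
6 | 9
8 | 7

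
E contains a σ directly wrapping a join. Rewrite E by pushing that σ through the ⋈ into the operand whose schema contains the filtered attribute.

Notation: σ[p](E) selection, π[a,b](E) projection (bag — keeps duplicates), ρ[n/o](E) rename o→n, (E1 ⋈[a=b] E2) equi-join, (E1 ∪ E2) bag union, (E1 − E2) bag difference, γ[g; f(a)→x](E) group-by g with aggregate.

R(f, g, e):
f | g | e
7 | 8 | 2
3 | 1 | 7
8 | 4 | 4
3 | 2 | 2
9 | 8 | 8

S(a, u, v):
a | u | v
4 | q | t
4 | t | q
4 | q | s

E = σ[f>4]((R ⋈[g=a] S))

σ filters on f, owned by the left side.
E' = (σ[f>4](R) ⋈[g=a] S)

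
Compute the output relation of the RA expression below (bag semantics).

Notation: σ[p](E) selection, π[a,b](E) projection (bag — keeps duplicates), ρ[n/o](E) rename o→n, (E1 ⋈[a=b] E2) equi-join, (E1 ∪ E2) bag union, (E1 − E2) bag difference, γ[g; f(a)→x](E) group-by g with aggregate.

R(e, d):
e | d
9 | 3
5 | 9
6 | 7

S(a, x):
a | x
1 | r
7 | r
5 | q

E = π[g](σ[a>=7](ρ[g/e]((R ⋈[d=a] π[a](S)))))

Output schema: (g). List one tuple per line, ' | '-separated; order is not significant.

Per-node cardinality:
  R → 3
  S → 3
  π[a](S) → 3
  (R ⋈[d=a] π[a](S)) → 1
  ρ[g/e]((R ⋈[d=a] π[a](S))) → 1
  σ[a>=7](ρ[g/e]((R ⋈[d=a] π[a](S)))) → 1
  π[g](σ[a>=7](ρ[g/e]((R ⋈[d=a] π[a](S))))) → 1

== RESULT ==
g
6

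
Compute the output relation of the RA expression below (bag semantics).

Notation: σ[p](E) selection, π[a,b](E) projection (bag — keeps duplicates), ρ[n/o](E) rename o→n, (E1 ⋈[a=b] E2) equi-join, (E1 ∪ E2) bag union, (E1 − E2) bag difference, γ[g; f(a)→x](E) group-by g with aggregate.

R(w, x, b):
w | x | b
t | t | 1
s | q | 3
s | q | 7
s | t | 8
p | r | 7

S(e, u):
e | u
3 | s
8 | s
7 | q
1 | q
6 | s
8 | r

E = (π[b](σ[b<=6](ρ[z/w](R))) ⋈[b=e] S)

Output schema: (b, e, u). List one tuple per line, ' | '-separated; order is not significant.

Stepwise |·|:
  R → 5
  ρ[z/w](R) → 5
  σ[b<=6](ρ[z/w](R)) → 2
  π[b](σ[b<=6](ρ[z/w](R))) → 2
  S → 6
  (π[b](σ[b<=6](ρ[z/w](R))) ⋈[b=e] S) → 2

== RESULT ==
b | e | u
1 | 1 | q
3 | 3 | s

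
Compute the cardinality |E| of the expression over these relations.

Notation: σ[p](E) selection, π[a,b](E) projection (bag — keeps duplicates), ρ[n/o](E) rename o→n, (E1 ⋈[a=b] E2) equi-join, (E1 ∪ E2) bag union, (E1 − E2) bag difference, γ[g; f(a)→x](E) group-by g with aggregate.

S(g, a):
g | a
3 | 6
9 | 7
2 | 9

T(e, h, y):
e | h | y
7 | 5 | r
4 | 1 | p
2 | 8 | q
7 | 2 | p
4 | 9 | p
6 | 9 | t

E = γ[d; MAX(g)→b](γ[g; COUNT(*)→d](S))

Per-node cardinality:
  S → 3
  γ[g; COUNT(*)→d](S) → 3
  γ[d; MAX(g)→b](γ[g; COUNT(*)→d](S)) → 1

|E| = 1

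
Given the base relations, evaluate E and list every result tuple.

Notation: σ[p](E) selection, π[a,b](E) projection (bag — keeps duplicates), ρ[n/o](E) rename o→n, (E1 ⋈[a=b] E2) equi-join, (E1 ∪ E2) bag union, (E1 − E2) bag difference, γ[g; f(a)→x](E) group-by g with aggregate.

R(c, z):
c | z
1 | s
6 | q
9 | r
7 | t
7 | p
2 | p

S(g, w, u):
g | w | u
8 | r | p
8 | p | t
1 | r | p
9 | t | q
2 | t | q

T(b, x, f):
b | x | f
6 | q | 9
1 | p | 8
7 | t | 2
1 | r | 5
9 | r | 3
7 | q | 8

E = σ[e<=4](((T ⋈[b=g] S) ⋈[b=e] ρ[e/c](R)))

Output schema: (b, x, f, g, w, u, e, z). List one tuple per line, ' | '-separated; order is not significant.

Row counts bottom-up:
  T → 6
  S → 5
  (T ⋈[b=g] S) → 3
  R → 6
  ρ[e/c](R) → 6
  ((T ⋈[b=g] S) ⋈[b=e] ρ[e/c](R)) → 3
  σ[e<=4](((T ⋈[b=g] S) ⋈[b=e] ρ[e/c](R))) → 2

== RESULT ==
b | x | f | g | w | u | e | z
1 | p | 8 | 1 | r | p | 1 | s
1 | r | 5 | 1 | r | p | 1 | s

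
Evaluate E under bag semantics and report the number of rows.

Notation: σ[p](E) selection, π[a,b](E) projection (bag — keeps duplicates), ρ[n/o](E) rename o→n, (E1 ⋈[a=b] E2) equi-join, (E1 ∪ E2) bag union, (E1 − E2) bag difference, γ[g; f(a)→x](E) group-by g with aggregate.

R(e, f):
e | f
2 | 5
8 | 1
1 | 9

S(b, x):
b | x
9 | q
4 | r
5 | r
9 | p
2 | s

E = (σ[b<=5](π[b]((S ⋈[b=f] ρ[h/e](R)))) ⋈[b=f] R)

Per-node cardinality:
  S → 5
  R → 3
  ρ[h/e](R) → 3
  (S ⋈[b=f] ρ[h/e](R)) → 3
  π[b]((S ⋈[b=f] ρ[h/e](R))) → 3
  σ[b<=5](π[b]((S ⋈[b=f] ρ[h/e](R)))) → 1
  R → 3
  (σ[b<=5](π[b]((S ⋈[b=f] ρ[h/e](R)))) ⋈[b=f] R) → 1

|E| = 1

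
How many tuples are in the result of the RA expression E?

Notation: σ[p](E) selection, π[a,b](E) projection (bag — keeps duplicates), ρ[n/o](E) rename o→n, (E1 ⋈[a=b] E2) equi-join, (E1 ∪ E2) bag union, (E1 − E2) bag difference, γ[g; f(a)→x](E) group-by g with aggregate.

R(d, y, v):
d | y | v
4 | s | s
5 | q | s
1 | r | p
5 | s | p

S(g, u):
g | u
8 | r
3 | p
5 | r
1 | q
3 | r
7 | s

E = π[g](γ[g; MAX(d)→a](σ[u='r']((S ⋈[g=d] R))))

Subexpression sizes:
  S → 6
  R → 4
  (S ⋈[g=d] R) → 3
  σ[u='r']((S ⋈[g=d] R)) → 2
  γ[g; MAX(d)→a](σ[u='r']((S ⋈[g=d] R))) → 1
  π[g](γ[g; MAX(d)→a](σ[u='r']((S ⋈[g=d] R)))) → 1

|E| = 1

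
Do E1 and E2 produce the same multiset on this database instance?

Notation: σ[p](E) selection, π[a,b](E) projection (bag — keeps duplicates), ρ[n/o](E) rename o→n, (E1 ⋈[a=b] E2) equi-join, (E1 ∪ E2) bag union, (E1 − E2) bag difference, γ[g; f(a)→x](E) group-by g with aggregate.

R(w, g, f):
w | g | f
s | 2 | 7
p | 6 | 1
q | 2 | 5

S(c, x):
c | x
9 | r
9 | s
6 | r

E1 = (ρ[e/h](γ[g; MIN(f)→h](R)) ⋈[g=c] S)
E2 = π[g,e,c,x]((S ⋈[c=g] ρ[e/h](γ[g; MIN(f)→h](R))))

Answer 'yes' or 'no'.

E1 subexpression sizes:
  R → 3
  γ[g; MIN(f)→h](R) → 2
  ρ[e/h](γ[g; MIN(f)→h](R)) → 2
  S → 3
  (ρ[e/h](γ[g; MIN(f)→h](R)) ⋈[g=c] S) → 1
E2 subexpression sizes:
  S → 3
  R → 3
  γ[g; MIN(f)→h](R) → 2
  ρ[e/h](γ[g; MIN(f)→h](R)) → 2
  (S ⋈[c=g] ρ[e/h](γ[g; MIN(f)→h](R))) → 1
  π[g,e,c,x]((S ⋈[c=g] ρ[e/h](γ[g; MIN(f)→h](R)))) → 1

E1 and E2 produce the same multiset:
g | e | c | x
6 | 1 | 6 | r

yes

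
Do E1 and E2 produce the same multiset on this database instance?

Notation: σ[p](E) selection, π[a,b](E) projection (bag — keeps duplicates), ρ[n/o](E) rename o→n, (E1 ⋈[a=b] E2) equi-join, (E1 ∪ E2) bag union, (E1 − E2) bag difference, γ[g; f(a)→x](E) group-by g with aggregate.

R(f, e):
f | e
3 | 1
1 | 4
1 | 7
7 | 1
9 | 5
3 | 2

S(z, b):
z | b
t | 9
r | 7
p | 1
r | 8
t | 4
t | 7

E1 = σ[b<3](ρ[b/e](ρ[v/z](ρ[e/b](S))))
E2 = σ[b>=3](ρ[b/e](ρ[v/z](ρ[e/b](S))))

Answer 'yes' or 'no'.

E1 row counts bottom-up:
  S → 6
  ρ[e/b](S) → 6
  ρ[v/z](ρ[e/b](S)) → 6
  ρ[b/e](ρ[v/z](ρ[e/b](S))) → 6
  σ[b<3](ρ[b/e](ρ[v/z](ρ[e/b](S)))) → 1
E2 row counts bottom-up:
  S → 6
  ρ[e/b](S) → 6
  ρ[v/z](ρ[e/b](S)) → 6
  ρ[b/e](ρ[v/z](ρ[e/b](S))) → 6
  σ[b>=3](ρ[b/e](ρ[v/z](ρ[e/b](S)))) → 5

E1 result:
v | b
p | 1
E2 result:
v | b
r | 7
r | 8
t | 4
t | 7
t | 9
Witness: ('r', 7) appears 0× in E1 but 1× in E2.

no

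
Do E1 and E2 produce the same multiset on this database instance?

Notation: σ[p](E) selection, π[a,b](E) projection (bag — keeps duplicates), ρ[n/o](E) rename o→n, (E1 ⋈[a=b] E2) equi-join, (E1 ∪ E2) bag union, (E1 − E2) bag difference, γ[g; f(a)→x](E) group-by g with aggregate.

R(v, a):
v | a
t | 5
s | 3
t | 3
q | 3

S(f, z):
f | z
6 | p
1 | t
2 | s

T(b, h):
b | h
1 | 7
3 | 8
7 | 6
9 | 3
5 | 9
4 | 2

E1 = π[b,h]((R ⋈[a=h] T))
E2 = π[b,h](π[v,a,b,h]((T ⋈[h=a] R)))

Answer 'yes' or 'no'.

E1 row counts bottom-up:
  R → 4
  T → 6
  (R ⋈[a=h] T) → 3
  π[b,h]((R ⋈[a=h] T)) → 3
E2 row counts bottom-up:
  T → 6
  R → 4
  (T ⋈[h=a] R) → 3
  π[v,a,b,h]((T ⋈[h=a] R)) → 3
  π[b,h](π[v,a,b,h]((T ⋈[h=a] R))) → 3

E1 and E2 produce the same multiset:
b | h
9 | 3
9 | 3
9 | 3

yes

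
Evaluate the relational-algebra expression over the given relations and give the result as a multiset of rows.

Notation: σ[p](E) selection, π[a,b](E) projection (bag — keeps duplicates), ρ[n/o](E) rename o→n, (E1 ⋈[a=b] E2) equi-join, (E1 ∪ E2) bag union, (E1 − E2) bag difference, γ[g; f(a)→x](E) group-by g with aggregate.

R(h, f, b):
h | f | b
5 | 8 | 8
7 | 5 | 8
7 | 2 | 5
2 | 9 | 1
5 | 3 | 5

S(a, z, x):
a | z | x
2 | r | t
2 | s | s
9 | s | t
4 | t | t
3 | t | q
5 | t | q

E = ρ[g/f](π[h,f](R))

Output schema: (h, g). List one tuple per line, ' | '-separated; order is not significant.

Row counts bottom-up:
  R → 5
  π[h,f](R) → 5
  ρ[g/f](π[h,f](R)) → 5

== RESULT ==
h | g
2 | 9
5 | 3
5 | 8
7 | 2
7 | 5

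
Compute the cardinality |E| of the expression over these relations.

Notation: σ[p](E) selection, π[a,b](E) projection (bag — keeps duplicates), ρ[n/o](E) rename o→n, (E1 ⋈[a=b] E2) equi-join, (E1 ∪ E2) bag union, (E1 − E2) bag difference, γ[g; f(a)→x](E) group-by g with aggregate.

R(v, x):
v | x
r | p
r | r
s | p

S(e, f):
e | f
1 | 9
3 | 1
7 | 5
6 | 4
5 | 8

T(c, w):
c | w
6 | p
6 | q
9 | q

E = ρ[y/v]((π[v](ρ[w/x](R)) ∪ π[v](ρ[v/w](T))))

Per-node cardinality:
  R → 3
  ρ[w/x](R) → 3
  π[v](ρ[w/x](R)) → 3
  T → 3
  ρ[v/w](T) → 3
  π[v](ρ[v/w](T)) → 3
  (π[v](ρ[w/x](R)) ∪ π[v](ρ[v/w](T))) → 6
  ρ[y/v]((π[v](ρ[w/x](R)) ∪ π[v](ρ[v/w](T)))) → 6

|E| = 6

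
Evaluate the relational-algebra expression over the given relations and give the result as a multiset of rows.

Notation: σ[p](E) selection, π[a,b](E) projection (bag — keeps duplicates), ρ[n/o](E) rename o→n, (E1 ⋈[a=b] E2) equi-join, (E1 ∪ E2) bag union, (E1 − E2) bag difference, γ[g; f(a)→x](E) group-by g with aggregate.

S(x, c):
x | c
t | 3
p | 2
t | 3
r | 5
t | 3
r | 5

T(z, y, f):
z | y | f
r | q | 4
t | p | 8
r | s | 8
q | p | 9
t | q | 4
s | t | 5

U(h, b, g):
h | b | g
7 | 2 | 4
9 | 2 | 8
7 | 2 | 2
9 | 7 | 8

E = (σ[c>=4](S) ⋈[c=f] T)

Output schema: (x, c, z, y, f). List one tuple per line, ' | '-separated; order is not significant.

Stepwise |·|:
  S → 6
  σ[c>=4](S) → 2
  T → 6
  (σ[c>=4](S) ⋈[c=f] T) → 2

== RESULT ==
x | c | z | y | f
r | 5 | s | t | 5
r | 5 | s | t | 5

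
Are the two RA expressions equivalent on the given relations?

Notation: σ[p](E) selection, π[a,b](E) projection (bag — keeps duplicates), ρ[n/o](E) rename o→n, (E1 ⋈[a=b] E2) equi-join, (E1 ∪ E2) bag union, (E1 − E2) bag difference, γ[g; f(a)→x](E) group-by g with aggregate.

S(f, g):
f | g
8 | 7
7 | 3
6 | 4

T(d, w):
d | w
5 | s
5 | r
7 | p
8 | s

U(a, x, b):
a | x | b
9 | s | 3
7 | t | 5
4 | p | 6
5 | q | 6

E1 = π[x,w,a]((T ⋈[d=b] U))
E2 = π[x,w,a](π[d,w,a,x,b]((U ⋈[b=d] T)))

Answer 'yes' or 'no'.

E1 per-node cardinality:
  T → 4
  U → 4
  (T ⋈[d=b] U) → 2
  π[x,w,a]((T ⋈[d=b] U)) → 2
E2 per-node cardinality:
  U → 4
  T → 4
  (U ⋈[b=d] T) → 2
  π[d,w,a,x,b]((U ⋈[b=d] T)) → 2
  π[x,w,a](π[d,w,a,x,b]((U ⋈[b=d] T))) → 2

E1 and E2 produce the same multiset:
x | w | a
t | r | 7
t | s | 7

yes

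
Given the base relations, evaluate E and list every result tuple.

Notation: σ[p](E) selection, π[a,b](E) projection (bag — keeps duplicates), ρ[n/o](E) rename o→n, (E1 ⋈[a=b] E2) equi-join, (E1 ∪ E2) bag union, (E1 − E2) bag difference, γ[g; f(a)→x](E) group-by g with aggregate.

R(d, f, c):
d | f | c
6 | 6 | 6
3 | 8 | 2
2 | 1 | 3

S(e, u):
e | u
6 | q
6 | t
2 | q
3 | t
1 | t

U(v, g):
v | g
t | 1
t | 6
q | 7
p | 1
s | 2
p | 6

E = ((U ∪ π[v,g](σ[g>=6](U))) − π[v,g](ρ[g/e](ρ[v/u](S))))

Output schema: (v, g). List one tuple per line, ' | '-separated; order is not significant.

Row counts bottom-up:
  U → 6
  U → 6
  σ[g>=6](U) → 3
  π[v,g](σ[g>=6](U)) → 3
  (U ∪ π[v,g](σ[g>=6](U))) → 9
  S → 5
  ρ[v/u](S) → 5
  ρ[g/e](ρ[v/u](S)) → 5
  π[v,g](ρ[g/e](ρ[v/u](S))) → 5
  ((U ∪ π[v,g](σ[g>=6](U))) − π[v,g](ρ[g/e](ρ[v/u](S)))) → 7

== RESULT ==
v | g
p | 1
p | 6
p | 6
q | 7
q | 7
s | 2
t | 6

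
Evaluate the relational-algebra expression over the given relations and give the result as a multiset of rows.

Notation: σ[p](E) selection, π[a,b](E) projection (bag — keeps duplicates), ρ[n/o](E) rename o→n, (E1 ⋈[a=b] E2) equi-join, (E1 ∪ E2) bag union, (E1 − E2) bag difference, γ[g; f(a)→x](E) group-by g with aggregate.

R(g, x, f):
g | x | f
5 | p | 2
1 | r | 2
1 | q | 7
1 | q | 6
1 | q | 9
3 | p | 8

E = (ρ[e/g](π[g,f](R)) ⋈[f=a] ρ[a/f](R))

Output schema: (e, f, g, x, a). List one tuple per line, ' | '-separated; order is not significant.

Per-node cardinality:
  R → 6
  π[g,f](R) → 6
  ρ[e/g](π[g,f](R)) → 6
  R → 6
  ρ[a/f](R) → 6
  (ρ[e/g](π[g,f](R)) ⋈[f=a] ρ[a/f](R)) → 8

== RESULT ==
e | f | g | x | a
1 | 2 | 1 | r | 2
1 | 2 | 5 | p | 2
1 | 6 | 1 | q | 6
1 | 7 | 1 | q | 7
1 | 9 | 1 | q | 9
3 | 8 | 3 | p | 8
5 | 2 | 1 | r | 2
5 | 2 | 5 | p | 2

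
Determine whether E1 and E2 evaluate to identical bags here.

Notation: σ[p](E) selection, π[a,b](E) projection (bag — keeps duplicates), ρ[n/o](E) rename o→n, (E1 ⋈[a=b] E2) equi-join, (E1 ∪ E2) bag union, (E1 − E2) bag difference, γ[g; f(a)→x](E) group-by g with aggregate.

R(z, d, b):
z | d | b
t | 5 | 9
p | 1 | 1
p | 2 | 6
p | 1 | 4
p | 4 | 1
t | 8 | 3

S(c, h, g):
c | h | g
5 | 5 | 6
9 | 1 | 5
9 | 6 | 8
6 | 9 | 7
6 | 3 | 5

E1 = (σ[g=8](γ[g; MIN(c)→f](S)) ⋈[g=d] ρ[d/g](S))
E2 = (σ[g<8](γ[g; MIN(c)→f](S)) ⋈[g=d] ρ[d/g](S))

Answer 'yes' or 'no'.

E1 stepwise |·|:
  S → 5
  γ[g; MIN(c)→f](S) → 4
  σ[g=8](γ[g; MIN(c)→f](S)) → 1
  S → 5
  ρ[d/g](S) → 5
  (σ[g=8](γ[g; MIN(c)→f](S)) ⋈[g=d] ρ[d/g](S)) → 1
E2 stepwise |·|:
  S → 5
  γ[g; MIN(c)→f](S) → 4
  σ[g<8](γ[g; MIN(c)→f](S)) → 3
  S → 5
  ρ[d/g](S) → 5
  (σ[g<8](γ[g; MIN(c)→f](S)) ⋈[g=d] ρ[d/g](S)) → 4

E1 result:
g | f | c | h | d
8 | 9 | 9 | 6 | 8
E2 result:
g | f | c | h | d
5 | 6 | 6 | 3 | 5
5 | 6 | 9 | 1 | 5
6 | 5 | 5 | 5 | 6
7 | 6 | 6 | 9 | 7
Witness: (5, 6, 9, 1, 5) appears 0× in E1 but 1× in E2.

no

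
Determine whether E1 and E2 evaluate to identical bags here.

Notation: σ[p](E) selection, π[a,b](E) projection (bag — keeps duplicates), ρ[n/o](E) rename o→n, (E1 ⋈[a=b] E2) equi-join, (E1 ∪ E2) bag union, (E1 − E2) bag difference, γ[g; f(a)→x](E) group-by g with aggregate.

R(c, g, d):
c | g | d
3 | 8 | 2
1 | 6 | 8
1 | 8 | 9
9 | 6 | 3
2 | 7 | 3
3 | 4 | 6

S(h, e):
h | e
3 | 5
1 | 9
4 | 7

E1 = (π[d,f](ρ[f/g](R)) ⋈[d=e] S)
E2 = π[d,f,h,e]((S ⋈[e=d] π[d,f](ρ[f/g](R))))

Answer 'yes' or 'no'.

E1 subexpression sizes:
  R → 6
  ρ[f/g](R) → 6
  π[d,f](ρ[f/g](R)) → 6
  S → 3
  (π[d,f](ρ[f/g](R)) ⋈[d=e] S) → 1
E2 subexpression sizes:
  S → 3
  R → 6
  ρ[f/g](R) → 6
  π[d,f](ρ[f/g](R)) → 6
  (S ⋈[e=d] π[d,f](ρ[f/g](R))) → 1
  π[d,f,h,e]((S ⋈[e=d] π[d,f](ρ[f/g](R)))) → 1

E1 and E2 produce the same multiset:
d | f | h | e
9 | 8 | 1 | 9

yes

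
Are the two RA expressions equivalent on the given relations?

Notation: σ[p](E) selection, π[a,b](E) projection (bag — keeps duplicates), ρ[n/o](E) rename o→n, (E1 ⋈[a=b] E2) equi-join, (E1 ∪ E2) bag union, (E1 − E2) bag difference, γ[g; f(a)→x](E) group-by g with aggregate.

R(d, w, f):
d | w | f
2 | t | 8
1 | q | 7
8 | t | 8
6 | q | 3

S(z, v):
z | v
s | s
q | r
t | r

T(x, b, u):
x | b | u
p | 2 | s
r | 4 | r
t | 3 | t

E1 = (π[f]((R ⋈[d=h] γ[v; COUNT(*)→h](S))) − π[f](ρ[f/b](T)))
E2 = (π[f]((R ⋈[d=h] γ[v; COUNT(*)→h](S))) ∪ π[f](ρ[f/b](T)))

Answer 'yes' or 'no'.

E1 per-node cardinality:
  R → 4
  S → 3
  γ[v; COUNT(*)→h](S) → 2
  (R ⋈[d=h] γ[v; COUNT(*)→h](S)) → 2
  π[f]((R ⋈[d=h] γ[v; COUNT(*)→h](S))) → 2
  T → 3
  ρ[f/b](T) → 3
  π[f](ρ[f/b](T)) → 3
  (π[f]((R ⋈[d=h] γ[v; COUNT(*)→h](S))) − π[f](ρ[f/b](T))) → 2
E2 per-node cardinality:
  R → 4
  S → 3
  γ[v; COUNT(*)→h](S) → 2
  (R ⋈[d=h] γ[v; COUNT(*)→h](S)) → 2
  π[f]((R ⋈[d=h] γ[v; COUNT(*)→h](S))) → 2
  T → 3
  ρ[f/b](T) → 3
  π[f](ρ[f/b](T)) → 3
  (π[f]((R ⋈[d=h] γ[v; COUNT(*)→h](S))) ∪ π[f](ρ[f/b](T))) → 5

E1 result:
f
7
8
E2 result:
f
2
3
4
7
8
Witness: (2,) appears 0× in E1 but 1× in E2.

no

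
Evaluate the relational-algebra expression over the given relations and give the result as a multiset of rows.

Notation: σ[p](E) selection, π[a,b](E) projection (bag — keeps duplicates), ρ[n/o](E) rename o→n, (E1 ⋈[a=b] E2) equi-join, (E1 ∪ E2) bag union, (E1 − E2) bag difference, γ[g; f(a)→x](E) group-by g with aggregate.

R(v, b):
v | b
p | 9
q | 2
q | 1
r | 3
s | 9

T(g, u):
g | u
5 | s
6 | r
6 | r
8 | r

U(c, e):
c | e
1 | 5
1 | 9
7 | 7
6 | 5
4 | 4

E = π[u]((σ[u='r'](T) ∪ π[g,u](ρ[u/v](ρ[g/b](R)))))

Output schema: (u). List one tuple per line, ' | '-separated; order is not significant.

Row counts bottom-up:
  T → 4
  σ[u='r'](T) → 3
  R → 5
  ρ[g/b](R) → 5
  ρ[u/v](ρ[g/b](R)) → 5
  π[g,u](ρ[u/v](ρ[g/b](R))) → 5
  (σ[u='r'](T) ∪ π[g,u](ρ[u/v](ρ[g/b](R)))) → 8
  π[u]((σ[u='r'](T) ∪ π[g,u](ρ[u/v](ρ[g/b](R))))) → 8

== RESULT ==
u
p
q
q
r
r
r
r
s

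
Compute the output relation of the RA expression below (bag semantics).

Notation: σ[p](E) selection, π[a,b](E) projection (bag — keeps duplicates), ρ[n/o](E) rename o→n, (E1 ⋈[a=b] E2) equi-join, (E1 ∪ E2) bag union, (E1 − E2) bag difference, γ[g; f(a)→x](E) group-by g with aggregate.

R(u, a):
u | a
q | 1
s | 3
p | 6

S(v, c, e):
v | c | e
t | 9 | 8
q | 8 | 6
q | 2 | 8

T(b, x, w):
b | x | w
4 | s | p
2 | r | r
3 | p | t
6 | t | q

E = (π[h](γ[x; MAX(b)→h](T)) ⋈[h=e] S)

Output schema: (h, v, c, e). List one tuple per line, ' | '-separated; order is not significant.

Stepwise |·|:
  T → 4
  γ[x; MAX(b)→h](T) → 4
  π[h](γ[x; MAX(b)→h](T)) → 4
  S → 3
  (π[h](γ[x; MAX(b)→h](T)) ⋈[h=e] S) → 1

== RESULT ==
h | v | c | e
6 | q | 8 | 6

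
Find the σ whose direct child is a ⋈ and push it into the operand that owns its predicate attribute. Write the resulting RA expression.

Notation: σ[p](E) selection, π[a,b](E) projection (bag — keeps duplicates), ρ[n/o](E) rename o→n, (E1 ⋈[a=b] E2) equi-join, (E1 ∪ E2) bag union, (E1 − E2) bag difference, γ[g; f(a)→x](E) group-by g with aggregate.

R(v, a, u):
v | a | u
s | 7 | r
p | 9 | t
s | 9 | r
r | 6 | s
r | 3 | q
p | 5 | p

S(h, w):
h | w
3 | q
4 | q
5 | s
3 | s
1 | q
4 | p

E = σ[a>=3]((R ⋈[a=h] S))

σ filters on a, owned by the left side.
E' = (σ[a>=3](R) ⋈[a=h] S)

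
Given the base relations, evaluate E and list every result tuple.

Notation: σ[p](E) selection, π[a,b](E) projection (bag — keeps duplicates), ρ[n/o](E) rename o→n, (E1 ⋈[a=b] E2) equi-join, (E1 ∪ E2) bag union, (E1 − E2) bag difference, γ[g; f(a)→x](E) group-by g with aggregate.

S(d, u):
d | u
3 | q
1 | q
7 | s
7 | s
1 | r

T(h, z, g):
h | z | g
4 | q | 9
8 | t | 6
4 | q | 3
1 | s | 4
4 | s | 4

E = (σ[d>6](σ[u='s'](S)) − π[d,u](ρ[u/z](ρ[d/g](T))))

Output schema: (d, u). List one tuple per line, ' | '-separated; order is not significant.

Row counts bottom-up:
  S → 5
  σ[u='s'](S) → 2
  σ[d>6](σ[u='s'](S)) → 2
  T → 5
  ρ[d/g](T) → 5
  ρ[u/z](ρ[d/g](T)) → 5
  π[d,u](ρ[u/z](ρ[d/g](T))) → 5
  (σ[d>6](σ[u='s'](S)) − π[d,u](ρ[u/z](ρ[d/g](T)))) → 2

== RESULT ==
d | u
7 | s
7 | s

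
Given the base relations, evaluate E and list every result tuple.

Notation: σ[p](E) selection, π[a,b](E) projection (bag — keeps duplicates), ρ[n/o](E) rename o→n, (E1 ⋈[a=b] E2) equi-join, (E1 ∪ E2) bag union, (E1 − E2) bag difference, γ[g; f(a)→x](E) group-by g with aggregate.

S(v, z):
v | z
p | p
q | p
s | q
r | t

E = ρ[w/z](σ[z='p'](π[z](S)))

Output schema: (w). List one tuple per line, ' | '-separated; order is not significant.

Stepwise |·|:
  S → 4
  π[z](S) → 4
  σ[z='p'](π[z](S)) → 2
  ρ[w/z](σ[z='p'](π[z](S))) → 2

== RESULT ==
w
p
p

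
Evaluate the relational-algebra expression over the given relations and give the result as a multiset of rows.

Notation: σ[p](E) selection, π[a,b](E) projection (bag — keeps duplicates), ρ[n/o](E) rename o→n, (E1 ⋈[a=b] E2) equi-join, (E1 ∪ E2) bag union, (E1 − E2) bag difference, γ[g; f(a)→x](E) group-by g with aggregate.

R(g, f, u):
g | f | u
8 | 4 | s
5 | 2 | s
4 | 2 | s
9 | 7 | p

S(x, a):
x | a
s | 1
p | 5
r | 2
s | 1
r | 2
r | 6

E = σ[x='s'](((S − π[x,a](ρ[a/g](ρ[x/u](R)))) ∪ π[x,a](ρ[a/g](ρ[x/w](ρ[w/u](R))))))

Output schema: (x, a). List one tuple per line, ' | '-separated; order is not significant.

Subexpression sizes:
  S → 6
  R → 4
  ρ[x/u](R) → 4
  ρ[a/g](ρ[x/u](R)) → 4
  π[x,a](ρ[a/g](ρ[x/u](R))) → 4
  (S − π[x,a](ρ[a/g](ρ[x/u](R)))) → 6
  R → 4
  ρ[w/u](R) → 4
  ρ[x/w](ρ[w/u](R)) → 4
  ρ[a/g](ρ[x/w](ρ[w/u](R))) → 4
  π[x,a](ρ[a/g](ρ[x/w](ρ[w/u](R)))) → 4
  ((S − π[x,a](ρ[a/g](ρ[x/u](R)))) ∪ π[x,a](ρ[a/g](ρ[x/w](ρ[w/u](R))))) → 10
  σ[x='s'](((S − π[x,a](ρ[a/g](ρ[x/u](R)))) ∪ π[x,a](ρ[a/g](ρ[x/w](ρ[w/u](R)))))) → 5

== RESULT ==
x | a
s | 1
s | 1
s | 4
s | 5
s | 8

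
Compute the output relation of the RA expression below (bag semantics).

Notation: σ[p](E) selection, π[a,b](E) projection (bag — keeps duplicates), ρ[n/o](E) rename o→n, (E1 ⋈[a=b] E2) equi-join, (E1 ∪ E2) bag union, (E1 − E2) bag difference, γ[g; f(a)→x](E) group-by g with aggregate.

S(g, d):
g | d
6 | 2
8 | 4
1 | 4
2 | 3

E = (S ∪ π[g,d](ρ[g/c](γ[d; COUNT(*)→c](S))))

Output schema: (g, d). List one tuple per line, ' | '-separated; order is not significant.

Per-node cardinality:
  S → 4
  S → 4
  γ[d; COUNT(*)→c](S) → 3
  ρ[g/c](γ[d; COUNT(*)→c](S)) → 3
  π[g,d](ρ[g/c](γ[d; COUNT(*)→c](S))) → 3
  (S ∪ π[g,d](ρ[g/c](γ[d; COUNT(*)→c](S)))) → 7

== RESULT ==
g | d
1 | 2
1 | 3
1 | 4
2 | 3
2 | 4
6 | 2
8 | 4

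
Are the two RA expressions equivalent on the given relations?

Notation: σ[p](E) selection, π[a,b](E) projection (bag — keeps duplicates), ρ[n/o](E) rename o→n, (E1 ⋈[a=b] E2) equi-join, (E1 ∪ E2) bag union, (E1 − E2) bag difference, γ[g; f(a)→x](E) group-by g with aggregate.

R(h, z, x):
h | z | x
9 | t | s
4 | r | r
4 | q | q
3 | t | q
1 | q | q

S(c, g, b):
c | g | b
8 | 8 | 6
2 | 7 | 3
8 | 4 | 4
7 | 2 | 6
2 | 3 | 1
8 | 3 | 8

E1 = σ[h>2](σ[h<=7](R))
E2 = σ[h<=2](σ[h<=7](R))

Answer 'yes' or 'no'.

E1 row counts bottom-up:
  R → 5
  σ[h<=7](R) → 4
  σ[h>2](σ[h<=7](R)) → 3
E2 row counts bottom-up:
  R → 5
  σ[h<=7](R) → 4
  σ[h<=2](σ[h<=7](R)) → 1

E1 result:
h | z | x
3 | t | q
4 | q | q
4 | r | r
E2 result:
h | z | x
1 | q | q
Witness: (4, 'q', 'q') appears 1× in E1 but 0× in E2.

no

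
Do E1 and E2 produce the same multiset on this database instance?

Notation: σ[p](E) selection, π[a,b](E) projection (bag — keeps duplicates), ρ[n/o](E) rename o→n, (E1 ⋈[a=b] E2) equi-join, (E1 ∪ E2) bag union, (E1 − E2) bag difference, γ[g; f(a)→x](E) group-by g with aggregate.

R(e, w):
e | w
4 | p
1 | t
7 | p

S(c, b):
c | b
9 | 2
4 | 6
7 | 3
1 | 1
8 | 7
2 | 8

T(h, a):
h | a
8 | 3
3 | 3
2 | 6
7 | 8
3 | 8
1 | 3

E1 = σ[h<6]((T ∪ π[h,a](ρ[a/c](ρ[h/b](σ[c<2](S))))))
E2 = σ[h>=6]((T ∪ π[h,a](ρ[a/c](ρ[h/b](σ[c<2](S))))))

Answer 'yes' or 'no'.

E1 stepwise |·|:
  T → 6
  S → 6
  σ[c<2](S) → 1
  ρ[h/b](σ[c<2](S)) → 1
  ρ[a/c](ρ[h/b](σ[c<2](S))) → 1
  π[h,a](ρ[a/c](ρ[h/b](σ[c<2](S)))) → 1
  (T ∪ π[h,a](ρ[a/c](ρ[h/b](σ[c<2](S))))) → 7
  σ[h<6]((T ∪ π[h,a](ρ[a/c](ρ[h/b](σ[c<2](S)))))) → 5
E2 stepwise |·|:
  T → 6
  S → 6
  σ[c<2](S) → 1
  ρ[h/b](σ[c<2](S)) → 1
  ρ[a/c](ρ[h/b](σ[c<2](S))) → 1
  π[h,a](ρ[a/c](ρ[h/b](σ[c<2](S)))) → 1
  (T ∪ π[h,a](ρ[a/c](ρ[h/b](σ[c<2](S))))) → 7
  σ[h>=6]((T ∪ π[h,a](ρ[a/c](ρ[h/b](σ[c<2](S)))))) → 2

E1 result:
h | a
1 | 1
1 | 3
2 | 6
3 | 3
3 | 8
E2 result:
h | a
7 | 8
8 | 3
Witness: (3, 8) appears 1× in E1 but 0× in E2.

no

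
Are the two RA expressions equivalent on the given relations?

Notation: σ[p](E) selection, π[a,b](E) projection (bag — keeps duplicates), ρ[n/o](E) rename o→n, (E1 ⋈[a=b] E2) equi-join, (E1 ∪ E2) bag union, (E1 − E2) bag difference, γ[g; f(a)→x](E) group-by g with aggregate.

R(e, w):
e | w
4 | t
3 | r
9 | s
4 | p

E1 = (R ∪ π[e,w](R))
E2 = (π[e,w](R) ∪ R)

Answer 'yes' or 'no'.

E1 per-node cardinality:
  R → 4
  R → 4
  π[e,w](R) → 4
  (R ∪ π[e,w](R)) → 8
E2 per-node cardinality:
  R → 4
  π[e,w](R) → 4
  R → 4
  (π[e,w](R) ∪ R) → 8

E1 and E2 produce the same multiset:
e | w
3 | r
3 | r
4 | p
4 | p
4 | t
4 | t
9 | s
9 | s

yes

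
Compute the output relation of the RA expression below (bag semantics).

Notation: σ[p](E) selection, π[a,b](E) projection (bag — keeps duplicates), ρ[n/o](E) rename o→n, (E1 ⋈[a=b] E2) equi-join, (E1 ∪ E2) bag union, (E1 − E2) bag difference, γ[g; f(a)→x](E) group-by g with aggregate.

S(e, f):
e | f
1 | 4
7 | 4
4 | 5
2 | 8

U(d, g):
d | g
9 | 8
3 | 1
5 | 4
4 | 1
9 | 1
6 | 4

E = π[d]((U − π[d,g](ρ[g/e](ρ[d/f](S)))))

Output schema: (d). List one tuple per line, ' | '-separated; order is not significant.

Per-node cardinality:
  U → 6
  S → 4
  ρ[d/f](S) → 4
  ρ[g/e](ρ[d/f](S)) → 4
  π[d,g](ρ[g/e](ρ[d/f](S))) → 4
  (U − π[d,g](ρ[g/e](ρ[d/f](S)))) → 4
  π[d]((U − π[d,g](ρ[g/e](ρ[d/f](S))))) → 4

== RESULT ==
d
3
6
9
9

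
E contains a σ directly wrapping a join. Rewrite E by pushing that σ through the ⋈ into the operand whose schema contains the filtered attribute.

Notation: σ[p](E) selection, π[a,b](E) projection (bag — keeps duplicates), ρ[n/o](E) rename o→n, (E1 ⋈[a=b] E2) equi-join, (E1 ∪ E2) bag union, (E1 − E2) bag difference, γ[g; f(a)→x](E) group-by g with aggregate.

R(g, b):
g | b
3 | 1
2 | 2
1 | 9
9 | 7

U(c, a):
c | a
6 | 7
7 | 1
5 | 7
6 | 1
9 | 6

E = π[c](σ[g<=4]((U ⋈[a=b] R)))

σ filters on g, owned by the right side.
E' = π[c]((U ⋈[a=b] σ[g<=4](R)))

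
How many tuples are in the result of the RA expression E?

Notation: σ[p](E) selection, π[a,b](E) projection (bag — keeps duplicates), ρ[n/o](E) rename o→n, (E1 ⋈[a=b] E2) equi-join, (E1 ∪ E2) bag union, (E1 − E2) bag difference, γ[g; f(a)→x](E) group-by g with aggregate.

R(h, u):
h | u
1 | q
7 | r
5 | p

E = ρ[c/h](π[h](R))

Stepwise |·|:
  R → 3
  π[h](R) → 3
  ρ[c/h](π[h](R)) → 3

|E| = 3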